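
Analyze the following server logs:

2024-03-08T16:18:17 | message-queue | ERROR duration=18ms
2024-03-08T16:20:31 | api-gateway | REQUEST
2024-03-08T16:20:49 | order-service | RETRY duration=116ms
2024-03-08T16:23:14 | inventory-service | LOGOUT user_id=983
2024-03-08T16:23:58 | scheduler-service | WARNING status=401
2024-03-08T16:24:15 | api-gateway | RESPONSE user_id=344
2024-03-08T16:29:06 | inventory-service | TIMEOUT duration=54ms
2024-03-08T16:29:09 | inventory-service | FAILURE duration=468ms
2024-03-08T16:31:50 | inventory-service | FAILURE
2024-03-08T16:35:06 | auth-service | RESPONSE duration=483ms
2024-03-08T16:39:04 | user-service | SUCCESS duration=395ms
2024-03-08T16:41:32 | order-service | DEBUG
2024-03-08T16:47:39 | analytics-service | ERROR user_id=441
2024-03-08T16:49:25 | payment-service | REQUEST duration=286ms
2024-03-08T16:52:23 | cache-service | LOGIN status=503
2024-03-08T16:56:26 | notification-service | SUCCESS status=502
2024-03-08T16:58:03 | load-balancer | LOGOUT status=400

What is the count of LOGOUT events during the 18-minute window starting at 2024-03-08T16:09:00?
1

To count events in the time window:

1. Window boundaries: 2024-03-08T16:09:00 to 2024-03-08T16:27:00
2. Filter for LOGOUT events within this window
3. Count matching events: 1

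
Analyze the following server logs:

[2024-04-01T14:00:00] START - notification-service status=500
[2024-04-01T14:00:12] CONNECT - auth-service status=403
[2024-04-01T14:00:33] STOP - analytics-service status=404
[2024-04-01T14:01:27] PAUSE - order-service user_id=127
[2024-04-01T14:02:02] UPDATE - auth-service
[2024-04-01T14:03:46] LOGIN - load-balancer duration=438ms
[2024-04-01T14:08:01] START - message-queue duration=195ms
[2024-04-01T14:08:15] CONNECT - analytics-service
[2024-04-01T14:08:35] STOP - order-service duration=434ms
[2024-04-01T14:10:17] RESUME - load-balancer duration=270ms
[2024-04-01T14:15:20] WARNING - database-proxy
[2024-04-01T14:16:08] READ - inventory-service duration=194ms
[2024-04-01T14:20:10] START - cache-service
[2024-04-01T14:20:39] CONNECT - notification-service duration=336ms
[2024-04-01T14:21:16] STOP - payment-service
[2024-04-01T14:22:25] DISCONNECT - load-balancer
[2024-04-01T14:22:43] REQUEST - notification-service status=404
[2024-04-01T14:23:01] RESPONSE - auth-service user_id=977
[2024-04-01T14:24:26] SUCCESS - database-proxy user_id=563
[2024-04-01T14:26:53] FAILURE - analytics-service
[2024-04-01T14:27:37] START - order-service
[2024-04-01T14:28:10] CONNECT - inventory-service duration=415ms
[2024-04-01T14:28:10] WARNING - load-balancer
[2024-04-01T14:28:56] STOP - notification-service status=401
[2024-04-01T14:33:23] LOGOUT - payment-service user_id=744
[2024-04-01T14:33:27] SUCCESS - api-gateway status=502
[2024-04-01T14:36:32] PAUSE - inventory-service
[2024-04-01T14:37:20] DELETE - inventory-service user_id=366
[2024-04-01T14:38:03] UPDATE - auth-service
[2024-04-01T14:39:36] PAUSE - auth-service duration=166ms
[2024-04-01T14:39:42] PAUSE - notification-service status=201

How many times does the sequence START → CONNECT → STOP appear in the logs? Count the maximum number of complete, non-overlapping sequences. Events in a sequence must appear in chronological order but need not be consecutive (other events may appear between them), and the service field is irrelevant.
4

To count sequences:

1. Look for pattern: START → CONNECT → STOP
2. Greedily scan the log in chronological order, matching each sequence element in turn (ignoring service)
3. Each time the full pattern completes, increment the count and restart matching from the next event
4. Complete non-overlapping sequences found: 4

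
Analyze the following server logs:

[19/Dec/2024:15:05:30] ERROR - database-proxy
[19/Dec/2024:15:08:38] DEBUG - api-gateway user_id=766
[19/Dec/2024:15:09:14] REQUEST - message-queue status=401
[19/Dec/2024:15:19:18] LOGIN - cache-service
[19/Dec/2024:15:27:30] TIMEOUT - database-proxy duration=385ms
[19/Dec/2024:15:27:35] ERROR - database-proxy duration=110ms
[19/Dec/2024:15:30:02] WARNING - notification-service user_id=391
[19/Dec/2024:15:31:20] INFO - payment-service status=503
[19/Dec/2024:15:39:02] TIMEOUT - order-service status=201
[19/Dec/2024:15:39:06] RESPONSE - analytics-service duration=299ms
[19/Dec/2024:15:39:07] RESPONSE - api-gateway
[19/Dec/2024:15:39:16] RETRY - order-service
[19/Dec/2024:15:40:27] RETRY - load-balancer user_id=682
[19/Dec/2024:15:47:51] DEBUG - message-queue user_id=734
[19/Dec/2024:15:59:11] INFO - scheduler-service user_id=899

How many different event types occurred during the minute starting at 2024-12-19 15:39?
3

To count unique event types:

1. Filter events in the minute starting at 2024-12-19 15:39
2. Extract event types from matching entries
3. Count unique types: 3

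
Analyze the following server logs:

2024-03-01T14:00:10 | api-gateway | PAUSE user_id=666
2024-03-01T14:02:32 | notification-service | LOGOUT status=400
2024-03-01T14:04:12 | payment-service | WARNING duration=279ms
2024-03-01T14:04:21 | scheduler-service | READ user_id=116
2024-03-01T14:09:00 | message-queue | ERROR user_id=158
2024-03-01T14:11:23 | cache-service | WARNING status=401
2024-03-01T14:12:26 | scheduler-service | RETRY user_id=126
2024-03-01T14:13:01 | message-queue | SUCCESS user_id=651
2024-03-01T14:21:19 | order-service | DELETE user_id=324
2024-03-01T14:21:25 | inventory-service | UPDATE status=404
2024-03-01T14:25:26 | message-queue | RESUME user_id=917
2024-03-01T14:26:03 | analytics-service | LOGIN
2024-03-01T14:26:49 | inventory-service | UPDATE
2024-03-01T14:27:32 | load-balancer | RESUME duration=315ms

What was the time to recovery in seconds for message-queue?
241

To calculate recovery time:

1. Find ERROR event for message-queue: 2024-03-01T14:09:00
2. Find next SUCCESS event for message-queue: 2024-03-01T14:13:01
3. Recovery time: 2024-03-01T14:13:01 - 2024-03-01T14:09:00 = 241 seconds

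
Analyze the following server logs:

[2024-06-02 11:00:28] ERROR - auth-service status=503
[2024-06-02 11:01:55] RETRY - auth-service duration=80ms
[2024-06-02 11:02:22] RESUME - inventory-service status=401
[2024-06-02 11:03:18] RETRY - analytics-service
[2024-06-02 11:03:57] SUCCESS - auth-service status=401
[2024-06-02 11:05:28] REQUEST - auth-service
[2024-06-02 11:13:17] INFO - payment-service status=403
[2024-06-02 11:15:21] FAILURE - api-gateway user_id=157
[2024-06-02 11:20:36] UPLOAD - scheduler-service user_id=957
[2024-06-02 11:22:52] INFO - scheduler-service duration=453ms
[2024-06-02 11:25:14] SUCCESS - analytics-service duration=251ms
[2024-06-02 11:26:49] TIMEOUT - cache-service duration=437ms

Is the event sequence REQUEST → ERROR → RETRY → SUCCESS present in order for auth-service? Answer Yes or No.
No

To verify sequence order:

1. Find all events in sequence REQUEST → ERROR → RETRY → SUCCESS for auth-service
2. Extract their timestamps
3. Check if timestamps are in ascending order
4. Result: No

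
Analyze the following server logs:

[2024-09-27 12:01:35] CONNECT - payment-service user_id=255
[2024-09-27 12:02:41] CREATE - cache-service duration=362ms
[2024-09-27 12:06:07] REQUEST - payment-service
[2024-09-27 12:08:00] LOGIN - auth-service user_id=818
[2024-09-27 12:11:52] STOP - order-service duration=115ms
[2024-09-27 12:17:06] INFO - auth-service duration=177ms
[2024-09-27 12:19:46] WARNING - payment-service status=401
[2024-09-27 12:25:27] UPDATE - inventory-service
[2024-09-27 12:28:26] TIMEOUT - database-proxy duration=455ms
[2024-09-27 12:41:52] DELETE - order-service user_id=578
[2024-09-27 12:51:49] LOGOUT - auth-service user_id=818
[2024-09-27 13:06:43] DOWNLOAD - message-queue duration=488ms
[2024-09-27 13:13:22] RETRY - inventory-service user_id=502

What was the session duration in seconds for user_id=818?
2629

To calculate session duration:

1. Find LOGIN event for user_id=818: 2024-09-27 12:08:00
2. Find LOGOUT event for user_id=818: 2024-09-27 12:51:49
3. Session duration: 2024-09-27 12:51:49 - 2024-09-27 12:08:00 = 2629 seconds (43 minutes)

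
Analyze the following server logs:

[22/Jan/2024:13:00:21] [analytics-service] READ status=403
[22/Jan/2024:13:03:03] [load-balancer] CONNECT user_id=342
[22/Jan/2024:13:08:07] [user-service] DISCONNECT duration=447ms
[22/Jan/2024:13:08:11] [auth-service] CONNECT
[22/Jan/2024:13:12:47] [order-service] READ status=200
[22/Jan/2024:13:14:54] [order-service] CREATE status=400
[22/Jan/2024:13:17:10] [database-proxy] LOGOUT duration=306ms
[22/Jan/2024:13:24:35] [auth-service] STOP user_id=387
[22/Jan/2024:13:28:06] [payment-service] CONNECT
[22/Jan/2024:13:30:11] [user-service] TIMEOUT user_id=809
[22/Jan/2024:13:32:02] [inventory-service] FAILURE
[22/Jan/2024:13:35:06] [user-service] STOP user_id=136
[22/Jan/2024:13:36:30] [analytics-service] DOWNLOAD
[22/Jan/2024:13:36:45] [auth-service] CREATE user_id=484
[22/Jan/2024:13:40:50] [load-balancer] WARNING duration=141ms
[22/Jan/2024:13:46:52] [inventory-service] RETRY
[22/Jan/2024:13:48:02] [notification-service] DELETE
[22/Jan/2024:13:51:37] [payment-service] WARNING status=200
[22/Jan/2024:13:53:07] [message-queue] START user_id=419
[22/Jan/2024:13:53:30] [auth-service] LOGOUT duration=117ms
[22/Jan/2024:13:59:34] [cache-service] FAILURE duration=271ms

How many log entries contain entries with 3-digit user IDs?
6

To find matching entries:

1. Pattern to match: entries with 3-digit user IDs
2. Scan each log entry for the pattern
3. Count matches: 6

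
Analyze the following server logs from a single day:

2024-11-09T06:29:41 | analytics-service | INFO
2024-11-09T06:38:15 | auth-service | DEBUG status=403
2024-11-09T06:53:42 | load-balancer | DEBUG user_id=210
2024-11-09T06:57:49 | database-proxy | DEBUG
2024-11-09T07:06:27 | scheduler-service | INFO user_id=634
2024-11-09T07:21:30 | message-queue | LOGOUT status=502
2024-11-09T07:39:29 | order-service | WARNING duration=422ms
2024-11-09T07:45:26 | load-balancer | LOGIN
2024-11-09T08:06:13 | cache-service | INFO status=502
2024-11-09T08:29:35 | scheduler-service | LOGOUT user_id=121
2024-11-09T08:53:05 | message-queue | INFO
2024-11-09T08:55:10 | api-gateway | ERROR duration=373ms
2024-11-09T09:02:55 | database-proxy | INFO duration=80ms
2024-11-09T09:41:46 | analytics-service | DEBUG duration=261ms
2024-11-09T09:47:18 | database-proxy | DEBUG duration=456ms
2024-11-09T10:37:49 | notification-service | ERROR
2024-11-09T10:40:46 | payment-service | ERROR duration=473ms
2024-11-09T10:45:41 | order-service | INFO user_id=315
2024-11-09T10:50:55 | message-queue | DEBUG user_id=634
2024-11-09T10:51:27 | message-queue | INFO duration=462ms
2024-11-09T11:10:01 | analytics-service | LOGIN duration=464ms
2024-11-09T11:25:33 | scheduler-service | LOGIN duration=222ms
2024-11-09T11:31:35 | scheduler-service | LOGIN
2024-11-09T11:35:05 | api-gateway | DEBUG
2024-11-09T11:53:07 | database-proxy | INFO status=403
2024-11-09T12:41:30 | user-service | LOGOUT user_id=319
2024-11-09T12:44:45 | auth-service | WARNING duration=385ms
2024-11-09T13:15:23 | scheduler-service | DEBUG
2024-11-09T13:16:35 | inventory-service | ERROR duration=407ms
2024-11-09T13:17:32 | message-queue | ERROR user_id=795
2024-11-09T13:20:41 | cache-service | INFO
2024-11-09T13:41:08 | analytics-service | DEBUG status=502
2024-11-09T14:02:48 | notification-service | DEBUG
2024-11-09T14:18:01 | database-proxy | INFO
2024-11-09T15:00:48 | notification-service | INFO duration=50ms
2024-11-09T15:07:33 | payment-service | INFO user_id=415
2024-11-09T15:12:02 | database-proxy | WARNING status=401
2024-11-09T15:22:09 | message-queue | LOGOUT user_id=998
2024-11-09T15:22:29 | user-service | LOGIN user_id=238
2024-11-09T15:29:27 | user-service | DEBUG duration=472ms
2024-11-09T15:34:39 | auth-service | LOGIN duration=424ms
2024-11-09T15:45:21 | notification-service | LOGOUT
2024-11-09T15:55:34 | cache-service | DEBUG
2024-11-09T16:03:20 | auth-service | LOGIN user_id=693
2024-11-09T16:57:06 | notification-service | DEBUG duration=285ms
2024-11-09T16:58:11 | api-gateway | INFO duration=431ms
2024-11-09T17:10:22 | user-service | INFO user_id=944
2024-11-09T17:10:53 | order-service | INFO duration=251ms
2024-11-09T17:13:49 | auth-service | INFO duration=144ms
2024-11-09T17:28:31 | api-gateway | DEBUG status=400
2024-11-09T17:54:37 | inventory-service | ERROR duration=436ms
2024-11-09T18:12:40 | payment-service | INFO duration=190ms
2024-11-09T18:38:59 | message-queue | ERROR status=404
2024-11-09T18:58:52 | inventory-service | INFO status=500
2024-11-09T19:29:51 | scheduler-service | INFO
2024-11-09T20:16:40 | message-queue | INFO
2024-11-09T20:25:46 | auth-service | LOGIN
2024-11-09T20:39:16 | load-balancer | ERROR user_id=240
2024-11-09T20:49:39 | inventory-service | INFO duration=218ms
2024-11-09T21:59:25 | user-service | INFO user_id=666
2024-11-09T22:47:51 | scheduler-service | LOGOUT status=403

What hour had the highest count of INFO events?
17

To find the peak hour:

1. Group all INFO events by hour
2. Count events in each hour
3. Find hour with maximum count
4. Peak hour: 17 (with 3 events)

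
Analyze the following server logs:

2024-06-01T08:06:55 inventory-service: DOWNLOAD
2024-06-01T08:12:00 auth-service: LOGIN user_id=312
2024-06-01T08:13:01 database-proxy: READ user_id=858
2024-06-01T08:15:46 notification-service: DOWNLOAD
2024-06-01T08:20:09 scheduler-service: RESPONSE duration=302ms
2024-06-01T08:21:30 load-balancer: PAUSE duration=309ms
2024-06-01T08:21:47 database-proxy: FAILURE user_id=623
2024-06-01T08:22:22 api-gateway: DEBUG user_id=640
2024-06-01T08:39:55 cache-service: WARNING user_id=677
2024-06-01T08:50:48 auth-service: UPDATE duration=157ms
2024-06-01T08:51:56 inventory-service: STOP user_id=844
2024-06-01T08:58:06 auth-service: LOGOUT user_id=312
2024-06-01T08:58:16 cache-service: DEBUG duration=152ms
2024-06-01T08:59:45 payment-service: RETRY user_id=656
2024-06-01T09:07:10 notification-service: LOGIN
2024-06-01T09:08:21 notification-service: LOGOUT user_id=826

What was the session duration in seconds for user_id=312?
2766

To calculate session duration:

1. Find LOGIN event for user_id=312: 2024-06-01T08:12:00
2. Find LOGOUT event for user_id=312: 2024-06-01T08:58:06
3. Session duration: 2024-06-01T08:58:06 - 2024-06-01T08:12:00 = 2766 seconds (46 minutes)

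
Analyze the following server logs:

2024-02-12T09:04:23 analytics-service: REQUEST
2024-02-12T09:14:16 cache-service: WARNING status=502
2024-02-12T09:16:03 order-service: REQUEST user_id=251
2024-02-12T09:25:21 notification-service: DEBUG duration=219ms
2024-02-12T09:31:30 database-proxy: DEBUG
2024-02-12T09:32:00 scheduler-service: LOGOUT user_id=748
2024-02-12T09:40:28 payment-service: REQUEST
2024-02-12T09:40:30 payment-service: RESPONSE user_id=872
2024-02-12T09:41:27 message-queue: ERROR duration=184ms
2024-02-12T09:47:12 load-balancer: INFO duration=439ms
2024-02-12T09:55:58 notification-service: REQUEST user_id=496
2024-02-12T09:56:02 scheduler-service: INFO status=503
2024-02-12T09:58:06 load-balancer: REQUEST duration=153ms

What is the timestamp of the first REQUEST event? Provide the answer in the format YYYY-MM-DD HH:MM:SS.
2024-02-12 09:04:23

To find the first event:

1. Filter for all REQUEST events
2. Sort by timestamp
3. Select the first one
4. Timestamp: 2024-02-12 09:04:23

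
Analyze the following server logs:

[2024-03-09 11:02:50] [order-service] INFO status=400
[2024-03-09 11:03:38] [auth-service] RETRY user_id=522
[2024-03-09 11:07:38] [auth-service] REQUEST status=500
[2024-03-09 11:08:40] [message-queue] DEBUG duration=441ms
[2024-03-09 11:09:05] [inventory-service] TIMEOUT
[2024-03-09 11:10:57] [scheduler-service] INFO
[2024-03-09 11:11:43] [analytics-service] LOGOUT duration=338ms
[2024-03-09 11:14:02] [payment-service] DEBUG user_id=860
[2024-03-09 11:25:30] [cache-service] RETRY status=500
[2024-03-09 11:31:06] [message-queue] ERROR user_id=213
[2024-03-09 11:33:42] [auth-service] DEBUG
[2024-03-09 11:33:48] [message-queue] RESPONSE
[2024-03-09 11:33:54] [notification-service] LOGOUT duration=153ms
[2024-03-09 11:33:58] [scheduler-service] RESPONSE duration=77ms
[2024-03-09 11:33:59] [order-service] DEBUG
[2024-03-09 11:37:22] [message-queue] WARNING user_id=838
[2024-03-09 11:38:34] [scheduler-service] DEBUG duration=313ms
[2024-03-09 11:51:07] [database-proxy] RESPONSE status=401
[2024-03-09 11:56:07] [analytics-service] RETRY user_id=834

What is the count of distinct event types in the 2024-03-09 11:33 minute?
3

To count unique event types:

1. Filter events in the minute starting at 2024-03-09 11:33
2. Extract event types from matching entries
3. Count unique types: 3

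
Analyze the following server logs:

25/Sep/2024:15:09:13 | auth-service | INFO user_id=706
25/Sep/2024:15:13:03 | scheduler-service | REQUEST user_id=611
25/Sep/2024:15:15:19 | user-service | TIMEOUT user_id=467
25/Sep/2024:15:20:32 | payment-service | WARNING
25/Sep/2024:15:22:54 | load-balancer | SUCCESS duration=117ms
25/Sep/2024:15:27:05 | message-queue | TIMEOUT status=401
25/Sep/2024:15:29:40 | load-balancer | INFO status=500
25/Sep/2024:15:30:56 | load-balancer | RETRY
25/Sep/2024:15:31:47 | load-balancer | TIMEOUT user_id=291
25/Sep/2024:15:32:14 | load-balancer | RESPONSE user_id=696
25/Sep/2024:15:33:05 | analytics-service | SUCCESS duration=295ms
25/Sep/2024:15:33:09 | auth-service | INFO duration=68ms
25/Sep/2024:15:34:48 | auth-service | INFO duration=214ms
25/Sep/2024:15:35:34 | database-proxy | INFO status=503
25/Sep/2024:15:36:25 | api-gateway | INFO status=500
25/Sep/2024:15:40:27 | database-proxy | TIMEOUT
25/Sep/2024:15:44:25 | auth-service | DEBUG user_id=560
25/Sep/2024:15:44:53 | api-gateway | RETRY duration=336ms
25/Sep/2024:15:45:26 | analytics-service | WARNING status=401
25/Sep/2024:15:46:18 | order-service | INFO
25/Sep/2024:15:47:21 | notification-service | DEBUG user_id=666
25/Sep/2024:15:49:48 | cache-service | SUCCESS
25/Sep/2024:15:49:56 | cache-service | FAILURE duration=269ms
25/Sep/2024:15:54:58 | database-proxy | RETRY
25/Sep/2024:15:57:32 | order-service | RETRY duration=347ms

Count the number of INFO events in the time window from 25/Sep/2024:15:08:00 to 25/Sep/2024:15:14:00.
1

To count events in the time window:

1. Window boundaries: 25/Sep/2024:15:08:00 to 25/Sep/2024:15:14:00
2. Filter for INFO events within this window
3. Count matching events: 1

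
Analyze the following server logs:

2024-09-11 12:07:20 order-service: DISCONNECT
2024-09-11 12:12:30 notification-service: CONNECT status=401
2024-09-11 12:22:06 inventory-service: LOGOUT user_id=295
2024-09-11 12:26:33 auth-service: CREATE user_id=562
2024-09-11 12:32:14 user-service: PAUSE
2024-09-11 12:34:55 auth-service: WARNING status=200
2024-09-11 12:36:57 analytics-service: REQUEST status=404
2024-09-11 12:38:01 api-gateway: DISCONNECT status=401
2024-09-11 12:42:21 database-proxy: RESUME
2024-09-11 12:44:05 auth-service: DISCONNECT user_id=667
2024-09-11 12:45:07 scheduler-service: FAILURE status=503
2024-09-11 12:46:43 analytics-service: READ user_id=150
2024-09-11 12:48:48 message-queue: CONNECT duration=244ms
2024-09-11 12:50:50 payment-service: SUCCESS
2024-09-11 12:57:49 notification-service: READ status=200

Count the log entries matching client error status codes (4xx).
3

To find matching entries:

1. Pattern to match: client error status codes (4xx)
2. Scan each log entry for the pattern
3. Count matches: 3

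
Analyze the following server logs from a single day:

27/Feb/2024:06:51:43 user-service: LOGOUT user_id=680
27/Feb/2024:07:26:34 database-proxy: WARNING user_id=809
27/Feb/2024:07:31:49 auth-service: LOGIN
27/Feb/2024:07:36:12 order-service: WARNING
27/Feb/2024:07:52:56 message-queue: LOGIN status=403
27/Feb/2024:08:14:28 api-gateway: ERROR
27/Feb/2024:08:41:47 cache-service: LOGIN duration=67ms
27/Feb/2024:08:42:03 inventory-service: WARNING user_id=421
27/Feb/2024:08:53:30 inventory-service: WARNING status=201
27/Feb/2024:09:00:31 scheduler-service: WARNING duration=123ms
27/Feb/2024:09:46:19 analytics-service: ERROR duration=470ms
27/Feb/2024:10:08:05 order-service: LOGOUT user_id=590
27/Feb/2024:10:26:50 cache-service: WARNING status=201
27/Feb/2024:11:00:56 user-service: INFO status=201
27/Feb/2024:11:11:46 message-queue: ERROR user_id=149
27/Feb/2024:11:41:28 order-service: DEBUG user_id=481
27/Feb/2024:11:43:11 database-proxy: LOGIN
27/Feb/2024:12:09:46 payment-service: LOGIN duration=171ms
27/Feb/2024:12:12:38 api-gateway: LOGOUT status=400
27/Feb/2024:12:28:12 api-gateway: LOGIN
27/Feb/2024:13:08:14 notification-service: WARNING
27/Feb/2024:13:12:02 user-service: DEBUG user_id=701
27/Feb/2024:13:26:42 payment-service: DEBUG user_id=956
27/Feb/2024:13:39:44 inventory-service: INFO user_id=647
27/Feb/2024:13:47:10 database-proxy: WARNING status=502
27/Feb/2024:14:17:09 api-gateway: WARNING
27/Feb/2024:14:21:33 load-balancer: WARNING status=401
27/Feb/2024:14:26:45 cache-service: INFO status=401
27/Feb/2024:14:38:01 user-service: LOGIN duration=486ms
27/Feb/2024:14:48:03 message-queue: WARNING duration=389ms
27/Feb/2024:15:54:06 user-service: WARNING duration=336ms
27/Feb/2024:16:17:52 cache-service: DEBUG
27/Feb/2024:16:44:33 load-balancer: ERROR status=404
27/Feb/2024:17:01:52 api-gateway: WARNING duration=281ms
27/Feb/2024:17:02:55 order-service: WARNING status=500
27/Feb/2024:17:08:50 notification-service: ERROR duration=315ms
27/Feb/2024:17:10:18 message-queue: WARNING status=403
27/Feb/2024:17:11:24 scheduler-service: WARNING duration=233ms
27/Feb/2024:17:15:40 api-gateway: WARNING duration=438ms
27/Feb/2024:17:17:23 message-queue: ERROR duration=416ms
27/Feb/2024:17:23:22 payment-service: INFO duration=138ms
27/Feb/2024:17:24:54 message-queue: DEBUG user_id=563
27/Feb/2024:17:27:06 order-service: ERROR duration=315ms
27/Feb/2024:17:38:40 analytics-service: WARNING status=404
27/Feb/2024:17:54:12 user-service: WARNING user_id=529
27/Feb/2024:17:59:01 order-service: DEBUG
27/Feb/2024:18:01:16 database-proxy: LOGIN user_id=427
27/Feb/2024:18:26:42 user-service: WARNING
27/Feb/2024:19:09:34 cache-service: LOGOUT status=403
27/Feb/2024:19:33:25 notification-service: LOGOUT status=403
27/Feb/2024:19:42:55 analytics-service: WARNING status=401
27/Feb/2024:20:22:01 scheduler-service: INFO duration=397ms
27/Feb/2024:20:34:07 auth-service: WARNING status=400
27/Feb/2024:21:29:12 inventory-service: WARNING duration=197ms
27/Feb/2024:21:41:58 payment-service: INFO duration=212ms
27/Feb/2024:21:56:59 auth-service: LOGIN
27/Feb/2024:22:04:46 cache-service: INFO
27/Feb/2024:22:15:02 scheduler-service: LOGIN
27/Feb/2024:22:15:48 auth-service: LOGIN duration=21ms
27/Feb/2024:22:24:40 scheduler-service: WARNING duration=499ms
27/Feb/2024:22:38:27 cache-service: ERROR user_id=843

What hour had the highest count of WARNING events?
17

To find the peak hour:

1. Group all WARNING events by hour
2. Count events in each hour
3. Find hour with maximum count
4. Peak hour: 17 (with 7 events)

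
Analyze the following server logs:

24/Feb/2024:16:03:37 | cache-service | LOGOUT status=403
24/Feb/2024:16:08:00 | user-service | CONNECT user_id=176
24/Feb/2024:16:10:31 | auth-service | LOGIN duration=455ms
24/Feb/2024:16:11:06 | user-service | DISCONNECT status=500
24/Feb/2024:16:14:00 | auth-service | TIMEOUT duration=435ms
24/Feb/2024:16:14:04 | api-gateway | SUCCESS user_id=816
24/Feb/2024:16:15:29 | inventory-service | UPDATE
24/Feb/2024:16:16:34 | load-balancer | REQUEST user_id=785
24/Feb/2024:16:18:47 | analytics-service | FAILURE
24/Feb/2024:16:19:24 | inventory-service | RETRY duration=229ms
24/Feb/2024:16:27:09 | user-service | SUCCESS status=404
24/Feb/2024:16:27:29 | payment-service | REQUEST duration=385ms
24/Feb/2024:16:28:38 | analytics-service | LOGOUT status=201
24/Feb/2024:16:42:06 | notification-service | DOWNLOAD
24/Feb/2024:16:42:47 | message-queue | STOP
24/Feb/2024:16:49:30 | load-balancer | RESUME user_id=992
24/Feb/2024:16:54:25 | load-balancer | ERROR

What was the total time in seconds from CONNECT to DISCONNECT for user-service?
186

To calculate state duration:

1. Find CONNECT event for user-service: 24/Feb/2024:16:08:00
2. Find DISCONNECT event for user-service: 24/Feb/2024:16:11:06
3. Calculate duration: 24/Feb/2024:16:11:06 - 24/Feb/2024:16:08:00 = 186 seconds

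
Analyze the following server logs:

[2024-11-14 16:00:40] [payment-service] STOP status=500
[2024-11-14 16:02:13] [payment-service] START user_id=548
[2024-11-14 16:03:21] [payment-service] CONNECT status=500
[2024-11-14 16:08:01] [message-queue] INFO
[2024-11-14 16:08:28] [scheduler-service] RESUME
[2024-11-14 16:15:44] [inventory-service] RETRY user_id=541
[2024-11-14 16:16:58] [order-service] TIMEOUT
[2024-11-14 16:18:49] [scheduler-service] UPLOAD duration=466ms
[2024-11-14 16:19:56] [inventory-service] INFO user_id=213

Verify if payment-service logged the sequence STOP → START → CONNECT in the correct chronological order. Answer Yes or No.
Yes

To verify sequence order:

1. Find all events in sequence STOP → START → CONNECT for payment-service
2. Extract their timestamps
3. Check if timestamps are in ascending order
4. Result: Yes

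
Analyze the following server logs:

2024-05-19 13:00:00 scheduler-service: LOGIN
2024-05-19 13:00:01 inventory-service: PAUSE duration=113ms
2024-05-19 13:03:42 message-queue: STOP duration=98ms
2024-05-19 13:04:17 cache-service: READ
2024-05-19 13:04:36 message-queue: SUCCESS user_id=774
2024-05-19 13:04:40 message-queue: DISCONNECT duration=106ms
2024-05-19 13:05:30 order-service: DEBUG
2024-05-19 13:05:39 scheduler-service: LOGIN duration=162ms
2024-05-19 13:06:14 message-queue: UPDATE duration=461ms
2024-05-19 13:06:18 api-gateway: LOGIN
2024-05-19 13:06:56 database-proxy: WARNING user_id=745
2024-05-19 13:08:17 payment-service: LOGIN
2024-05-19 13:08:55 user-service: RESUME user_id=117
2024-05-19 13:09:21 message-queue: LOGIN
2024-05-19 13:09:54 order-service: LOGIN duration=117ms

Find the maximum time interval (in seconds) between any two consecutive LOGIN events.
339

To find the longest gap:

1. Extract all LOGIN events in chronological order
2. Calculate time differences between consecutive events
3. Find the maximum difference
4. Longest gap: 339 seconds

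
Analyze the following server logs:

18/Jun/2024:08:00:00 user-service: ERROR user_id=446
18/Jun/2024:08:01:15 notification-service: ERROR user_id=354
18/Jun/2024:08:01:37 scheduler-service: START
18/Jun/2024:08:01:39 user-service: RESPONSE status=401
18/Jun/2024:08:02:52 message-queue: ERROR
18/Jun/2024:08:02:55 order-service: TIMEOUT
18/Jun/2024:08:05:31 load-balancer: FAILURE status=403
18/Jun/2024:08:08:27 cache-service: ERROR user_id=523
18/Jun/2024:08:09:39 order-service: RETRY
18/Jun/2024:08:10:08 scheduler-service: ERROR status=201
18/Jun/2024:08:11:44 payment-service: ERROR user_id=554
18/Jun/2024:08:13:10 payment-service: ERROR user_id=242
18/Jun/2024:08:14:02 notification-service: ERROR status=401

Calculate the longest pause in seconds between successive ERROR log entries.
335

To find the longest gap:

1. Extract all ERROR events in chronological order
2. Calculate time differences between consecutive events
3. Find the maximum difference
4. Longest gap: 335 seconds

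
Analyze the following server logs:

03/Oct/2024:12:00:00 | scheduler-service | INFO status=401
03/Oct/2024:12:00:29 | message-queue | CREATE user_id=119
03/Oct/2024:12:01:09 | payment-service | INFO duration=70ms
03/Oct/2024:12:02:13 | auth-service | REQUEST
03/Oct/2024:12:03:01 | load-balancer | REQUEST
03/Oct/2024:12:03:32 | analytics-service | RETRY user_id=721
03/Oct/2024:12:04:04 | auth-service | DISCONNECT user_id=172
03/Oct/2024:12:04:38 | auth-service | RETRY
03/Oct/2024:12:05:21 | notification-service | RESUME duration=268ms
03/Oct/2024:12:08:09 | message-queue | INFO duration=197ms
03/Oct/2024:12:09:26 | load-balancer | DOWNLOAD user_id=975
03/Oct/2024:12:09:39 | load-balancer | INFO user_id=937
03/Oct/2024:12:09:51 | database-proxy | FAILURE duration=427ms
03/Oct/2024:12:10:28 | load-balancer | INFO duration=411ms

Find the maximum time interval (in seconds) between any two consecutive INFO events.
420

To find the longest gap:

1. Extract all INFO events in chronological order
2. Calculate time differences between consecutive events
3. Find the maximum difference
4. Longest gap: 420 seconds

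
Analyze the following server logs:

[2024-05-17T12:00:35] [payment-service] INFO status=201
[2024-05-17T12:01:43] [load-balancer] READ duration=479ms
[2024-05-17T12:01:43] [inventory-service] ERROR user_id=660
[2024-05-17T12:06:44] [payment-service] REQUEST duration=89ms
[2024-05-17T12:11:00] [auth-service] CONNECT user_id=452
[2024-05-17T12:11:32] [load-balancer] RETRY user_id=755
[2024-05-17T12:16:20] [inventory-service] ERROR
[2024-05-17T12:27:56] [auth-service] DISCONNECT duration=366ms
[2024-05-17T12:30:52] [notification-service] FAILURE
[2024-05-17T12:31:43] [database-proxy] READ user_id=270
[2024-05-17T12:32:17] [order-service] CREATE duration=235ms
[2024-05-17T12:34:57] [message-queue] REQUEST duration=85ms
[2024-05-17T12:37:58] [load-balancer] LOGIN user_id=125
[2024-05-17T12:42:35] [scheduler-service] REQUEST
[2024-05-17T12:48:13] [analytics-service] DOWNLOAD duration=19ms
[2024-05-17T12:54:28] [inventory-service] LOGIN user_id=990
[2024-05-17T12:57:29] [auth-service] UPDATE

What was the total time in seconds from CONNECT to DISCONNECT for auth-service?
1016

To calculate state duration:

1. Find CONNECT event for auth-service: 2024-05-17T12:11:00
2. Find DISCONNECT event for auth-service: 2024-05-17T12:27:56
3. Calculate duration: 2024-05-17T12:27:56 - 2024-05-17T12:11:00 = 1016 seconds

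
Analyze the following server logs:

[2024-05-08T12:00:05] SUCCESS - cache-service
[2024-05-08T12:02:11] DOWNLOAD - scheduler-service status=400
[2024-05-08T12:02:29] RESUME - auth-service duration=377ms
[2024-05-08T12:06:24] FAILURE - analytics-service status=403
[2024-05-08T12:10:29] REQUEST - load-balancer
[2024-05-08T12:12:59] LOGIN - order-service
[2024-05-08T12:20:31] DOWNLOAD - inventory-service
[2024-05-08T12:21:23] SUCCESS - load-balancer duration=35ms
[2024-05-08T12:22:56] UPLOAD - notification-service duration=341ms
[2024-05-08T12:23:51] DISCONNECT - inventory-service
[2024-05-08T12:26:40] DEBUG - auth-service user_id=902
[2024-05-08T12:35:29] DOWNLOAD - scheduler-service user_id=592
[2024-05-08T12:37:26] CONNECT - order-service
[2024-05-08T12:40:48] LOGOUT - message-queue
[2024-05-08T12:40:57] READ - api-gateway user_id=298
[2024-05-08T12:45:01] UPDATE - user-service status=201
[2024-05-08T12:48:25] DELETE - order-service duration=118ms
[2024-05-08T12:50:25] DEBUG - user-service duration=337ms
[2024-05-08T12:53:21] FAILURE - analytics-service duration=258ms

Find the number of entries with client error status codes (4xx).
2

To find matching entries:

1. Pattern to match: client error status codes (4xx)
2. Scan each log entry for the pattern
3. Count matches: 2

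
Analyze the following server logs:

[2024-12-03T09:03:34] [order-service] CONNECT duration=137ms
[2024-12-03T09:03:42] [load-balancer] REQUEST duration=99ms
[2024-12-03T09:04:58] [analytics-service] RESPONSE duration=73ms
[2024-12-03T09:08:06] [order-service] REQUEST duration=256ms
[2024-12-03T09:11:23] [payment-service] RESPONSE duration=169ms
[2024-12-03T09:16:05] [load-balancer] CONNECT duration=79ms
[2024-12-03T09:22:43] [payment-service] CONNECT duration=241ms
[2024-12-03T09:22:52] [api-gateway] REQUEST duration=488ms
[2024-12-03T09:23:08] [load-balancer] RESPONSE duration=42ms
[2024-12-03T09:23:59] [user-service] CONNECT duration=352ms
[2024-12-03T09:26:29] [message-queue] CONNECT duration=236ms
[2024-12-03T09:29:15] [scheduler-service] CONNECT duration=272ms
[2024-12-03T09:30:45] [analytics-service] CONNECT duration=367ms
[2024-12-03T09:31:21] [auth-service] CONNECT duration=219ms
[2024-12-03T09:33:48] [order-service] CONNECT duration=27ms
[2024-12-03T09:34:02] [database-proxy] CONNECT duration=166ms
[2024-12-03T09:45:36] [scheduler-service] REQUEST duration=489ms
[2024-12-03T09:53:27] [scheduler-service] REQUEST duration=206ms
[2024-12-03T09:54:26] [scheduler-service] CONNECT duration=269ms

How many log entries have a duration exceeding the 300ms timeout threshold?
4

To count timeouts:

1. Threshold: 300ms
2. Extract duration from each log entry
3. Count entries where duration > 300
4. Timeout count: 4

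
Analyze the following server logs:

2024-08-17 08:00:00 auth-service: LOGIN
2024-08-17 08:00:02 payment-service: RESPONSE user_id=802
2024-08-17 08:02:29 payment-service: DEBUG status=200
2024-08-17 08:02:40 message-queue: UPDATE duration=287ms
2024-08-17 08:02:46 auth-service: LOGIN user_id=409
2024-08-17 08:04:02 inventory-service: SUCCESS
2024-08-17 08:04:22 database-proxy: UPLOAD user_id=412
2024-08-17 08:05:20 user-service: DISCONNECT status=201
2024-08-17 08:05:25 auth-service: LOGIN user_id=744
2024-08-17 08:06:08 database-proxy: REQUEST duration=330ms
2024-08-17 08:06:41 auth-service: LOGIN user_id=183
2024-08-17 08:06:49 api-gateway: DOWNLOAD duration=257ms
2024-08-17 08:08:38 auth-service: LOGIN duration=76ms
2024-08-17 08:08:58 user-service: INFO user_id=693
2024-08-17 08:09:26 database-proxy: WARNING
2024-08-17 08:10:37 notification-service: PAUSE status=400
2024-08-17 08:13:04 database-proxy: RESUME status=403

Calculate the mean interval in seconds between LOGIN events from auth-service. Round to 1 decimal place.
129.5

To calculate average interval:

1. Find all LOGIN events for auth-service in order
2. Calculate time gaps between consecutive events
3. Compute mean of gaps: 518 / 4 = 129.5 seconds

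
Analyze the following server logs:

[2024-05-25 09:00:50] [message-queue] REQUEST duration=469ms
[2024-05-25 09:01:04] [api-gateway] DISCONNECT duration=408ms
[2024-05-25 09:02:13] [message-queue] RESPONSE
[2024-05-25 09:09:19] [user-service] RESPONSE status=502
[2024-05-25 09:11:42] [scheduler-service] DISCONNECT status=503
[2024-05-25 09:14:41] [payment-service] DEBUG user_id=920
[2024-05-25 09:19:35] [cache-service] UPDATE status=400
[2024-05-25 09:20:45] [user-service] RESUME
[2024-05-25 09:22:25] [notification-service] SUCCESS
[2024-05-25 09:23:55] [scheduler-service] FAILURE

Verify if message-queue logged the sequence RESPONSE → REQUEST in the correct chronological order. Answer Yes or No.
No

To verify sequence order:

1. Find all events in sequence RESPONSE → REQUEST for message-queue
2. Extract their timestamps
3. Check if timestamps are in ascending order
4. Result: No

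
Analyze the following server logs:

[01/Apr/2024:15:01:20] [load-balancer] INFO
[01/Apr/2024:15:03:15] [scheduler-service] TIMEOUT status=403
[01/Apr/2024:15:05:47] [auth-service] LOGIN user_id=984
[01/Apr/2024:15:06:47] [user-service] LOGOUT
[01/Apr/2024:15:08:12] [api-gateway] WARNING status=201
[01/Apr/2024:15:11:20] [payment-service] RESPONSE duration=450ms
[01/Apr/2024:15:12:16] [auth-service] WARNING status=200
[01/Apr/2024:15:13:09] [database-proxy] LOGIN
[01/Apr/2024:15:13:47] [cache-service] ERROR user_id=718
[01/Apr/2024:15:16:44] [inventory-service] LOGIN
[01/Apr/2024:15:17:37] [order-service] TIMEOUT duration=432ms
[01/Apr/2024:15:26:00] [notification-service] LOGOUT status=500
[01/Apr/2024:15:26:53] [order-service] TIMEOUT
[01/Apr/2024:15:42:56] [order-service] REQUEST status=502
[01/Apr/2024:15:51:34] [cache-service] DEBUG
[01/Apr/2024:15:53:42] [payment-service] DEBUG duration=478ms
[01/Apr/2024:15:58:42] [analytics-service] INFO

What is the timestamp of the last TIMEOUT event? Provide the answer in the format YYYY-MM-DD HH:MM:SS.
2024-04-01 15:26:53

To find the last event:

1. Filter for all TIMEOUT events
2. Sort by timestamp
3. Select the last one
4. Timestamp: 2024-04-01 15:26:53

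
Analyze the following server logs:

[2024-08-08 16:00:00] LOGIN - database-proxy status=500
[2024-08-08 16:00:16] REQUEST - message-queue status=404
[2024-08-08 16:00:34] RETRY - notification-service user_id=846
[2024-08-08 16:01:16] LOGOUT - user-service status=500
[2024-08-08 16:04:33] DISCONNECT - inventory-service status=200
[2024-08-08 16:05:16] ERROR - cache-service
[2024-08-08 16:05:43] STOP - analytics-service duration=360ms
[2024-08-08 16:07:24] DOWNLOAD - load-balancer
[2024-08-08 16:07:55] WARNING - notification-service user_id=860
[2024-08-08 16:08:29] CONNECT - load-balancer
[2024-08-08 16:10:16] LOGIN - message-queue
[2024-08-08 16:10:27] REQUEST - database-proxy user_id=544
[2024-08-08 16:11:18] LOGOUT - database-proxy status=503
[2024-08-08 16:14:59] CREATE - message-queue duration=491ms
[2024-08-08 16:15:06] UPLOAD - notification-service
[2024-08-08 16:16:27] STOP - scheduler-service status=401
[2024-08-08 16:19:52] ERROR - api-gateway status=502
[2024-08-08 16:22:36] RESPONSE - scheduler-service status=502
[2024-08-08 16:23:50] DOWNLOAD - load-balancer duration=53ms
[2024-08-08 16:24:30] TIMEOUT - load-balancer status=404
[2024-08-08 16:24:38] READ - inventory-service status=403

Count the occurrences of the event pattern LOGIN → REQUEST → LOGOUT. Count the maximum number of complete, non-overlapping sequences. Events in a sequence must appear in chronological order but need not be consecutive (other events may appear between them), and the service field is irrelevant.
2

To count sequences:

1. Look for pattern: LOGIN → REQUEST → LOGOUT
2. Greedily scan the log in chronological order, matching each sequence element in turn (ignoring service)
3. Each time the full pattern completes, increment the count and restart matching from the next event
4. Complete non-overlapping sequences found: 2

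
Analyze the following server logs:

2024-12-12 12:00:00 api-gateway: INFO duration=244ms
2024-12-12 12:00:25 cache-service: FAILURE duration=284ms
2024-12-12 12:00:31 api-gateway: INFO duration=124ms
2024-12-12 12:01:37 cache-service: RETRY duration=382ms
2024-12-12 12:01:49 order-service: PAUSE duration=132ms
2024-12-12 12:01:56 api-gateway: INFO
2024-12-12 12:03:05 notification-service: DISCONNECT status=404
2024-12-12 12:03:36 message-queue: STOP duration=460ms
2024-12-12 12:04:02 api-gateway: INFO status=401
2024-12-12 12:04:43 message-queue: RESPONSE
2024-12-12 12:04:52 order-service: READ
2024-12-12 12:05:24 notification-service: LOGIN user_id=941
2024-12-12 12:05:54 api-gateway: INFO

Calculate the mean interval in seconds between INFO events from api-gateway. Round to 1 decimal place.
88.5

To calculate average interval:

1. Find all INFO events for api-gateway in order
2. Calculate time gaps between consecutive events
3. Compute mean of gaps: 354 / 4 = 88.5 seconds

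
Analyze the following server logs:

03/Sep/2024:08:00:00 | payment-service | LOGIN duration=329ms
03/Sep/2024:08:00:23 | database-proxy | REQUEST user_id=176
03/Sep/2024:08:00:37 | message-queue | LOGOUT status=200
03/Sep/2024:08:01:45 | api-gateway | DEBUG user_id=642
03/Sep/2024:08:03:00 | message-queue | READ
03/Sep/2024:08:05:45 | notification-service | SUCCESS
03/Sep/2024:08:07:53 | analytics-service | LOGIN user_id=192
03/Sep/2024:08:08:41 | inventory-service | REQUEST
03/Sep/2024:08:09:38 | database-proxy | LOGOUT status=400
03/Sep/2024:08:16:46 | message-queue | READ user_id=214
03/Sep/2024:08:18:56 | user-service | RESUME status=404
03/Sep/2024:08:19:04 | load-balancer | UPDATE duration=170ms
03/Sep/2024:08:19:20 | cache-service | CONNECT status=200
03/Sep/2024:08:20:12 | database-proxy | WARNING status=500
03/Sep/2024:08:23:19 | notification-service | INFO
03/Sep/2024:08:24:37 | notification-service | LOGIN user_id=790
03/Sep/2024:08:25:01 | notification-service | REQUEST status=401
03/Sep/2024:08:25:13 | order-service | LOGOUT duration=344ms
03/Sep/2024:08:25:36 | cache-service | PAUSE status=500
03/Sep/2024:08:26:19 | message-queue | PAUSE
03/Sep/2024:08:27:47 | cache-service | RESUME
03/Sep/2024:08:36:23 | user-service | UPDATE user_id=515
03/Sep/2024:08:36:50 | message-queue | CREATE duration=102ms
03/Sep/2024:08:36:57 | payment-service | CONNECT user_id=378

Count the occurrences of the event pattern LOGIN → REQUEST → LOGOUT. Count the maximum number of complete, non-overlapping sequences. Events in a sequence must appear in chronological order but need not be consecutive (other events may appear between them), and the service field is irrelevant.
3

To count sequences:

1. Look for pattern: LOGIN → REQUEST → LOGOUT
2. Greedily scan the log in chronological order, matching each sequence element in turn (ignoring service)
3. Each time the full pattern completes, increment the count and restart matching from the next event
4. Complete non-overlapping sequences found: 3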